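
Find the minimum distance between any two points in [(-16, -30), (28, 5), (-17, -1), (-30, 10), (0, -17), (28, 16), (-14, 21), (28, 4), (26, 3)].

Computing all pairwise distances among 9 points:

d((-16, -30), (28, 5)) = 56.2228
d((-16, -30), (-17, -1)) = 29.0172
d((-16, -30), (-30, 10)) = 42.3792
d((-16, -30), (0, -17)) = 20.6155
d((-16, -30), (28, 16)) = 63.6553
d((-16, -30), (-14, 21)) = 51.0392
d((-16, -30), (28, 4)) = 55.6058
d((-16, -30), (26, 3)) = 53.4135
d((28, 5), (-17, -1)) = 45.3982
d((28, 5), (-30, 10)) = 58.2151
d((28, 5), (0, -17)) = 35.609
d((28, 5), (28, 16)) = 11.0
d((28, 5), (-14, 21)) = 44.9444
d((28, 5), (28, 4)) = 1.0 <-- minimum
d((28, 5), (26, 3)) = 2.8284
d((-17, -1), (-30, 10)) = 17.0294
d((-17, -1), (0, -17)) = 23.3452
d((-17, -1), (28, 16)) = 48.1041
d((-17, -1), (-14, 21)) = 22.2036
d((-17, -1), (28, 4)) = 45.2769
d((-17, -1), (26, 3)) = 43.1856
d((-30, 10), (0, -17)) = 40.3609
d((-30, 10), (28, 16)) = 58.3095
d((-30, 10), (-14, 21)) = 19.4165
d((-30, 10), (28, 4)) = 58.3095
d((-30, 10), (26, 3)) = 56.4358
d((0, -17), (28, 16)) = 43.2782
d((0, -17), (-14, 21)) = 40.4969
d((0, -17), (28, 4)) = 35.0
d((0, -17), (26, 3)) = 32.8024
d((28, 16), (-14, 21)) = 42.2966
d((28, 16), (28, 4)) = 12.0
d((28, 16), (26, 3)) = 13.1529
d((-14, 21), (28, 4)) = 45.31
d((-14, 21), (26, 3)) = 43.8634
d((28, 4), (26, 3)) = 2.2361

Closest pair: (28, 5) and (28, 4) with distance 1.0

The closest pair is (28, 5) and (28, 4) with Euclidean distance 1.0. For 9 points, brute-force pairwise comparison is shown above. For large n, the divide-and-conquer algorithm (sort by x, recurse on halves, check the dividing strip) achieves O(n log n).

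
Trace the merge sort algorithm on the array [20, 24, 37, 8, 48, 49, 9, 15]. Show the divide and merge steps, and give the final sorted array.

Merge sort trace:

Split: [20, 24, 37, 8, 48, 49, 9, 15] -> [20, 24, 37, 8] and [48, 49, 9, 15]
  Split: [20, 24, 37, 8] -> [20, 24] and [37, 8]
    Split: [20, 24] -> [20] and [24]
    Merge: [20] + [24] -> [20, 24]
    Split: [37, 8] -> [37] and [8]
    Merge: [37] + [8] -> [8, 37]
  Merge: [20, 24] + [8, 37] -> [8, 20, 24, 37]
  Split: [48, 49, 9, 15] -> [48, 49] and [9, 15]
    Split: [48, 49] -> [48] and [49]
    Merge: [48] + [49] -> [48, 49]
    Split: [9, 15] -> [9] and [15]
    Merge: [9] + [15] -> [9, 15]
  Merge: [48, 49] + [9, 15] -> [9, 15, 48, 49]
Merge: [8, 20, 24, 37] + [9, 15, 48, 49] -> [8, 9, 15, 20, 24, 37, 48, 49]

Final sorted array: [8, 9, 15, 20, 24, 37, 48, 49]

The merge sort proceeds by recursively splitting the array and merging sorted halves.
After all merges, the sorted array is [8, 9, 15, 20, 24, 37, 48, 49].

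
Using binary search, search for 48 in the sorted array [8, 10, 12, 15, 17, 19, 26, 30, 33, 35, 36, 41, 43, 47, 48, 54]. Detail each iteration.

Binary search for 48 in [8, 10, 12, 15, 17, 19, 26, 30, 33, 35, 36, 41, 43, 47, 48, 54]:

lo=0, hi=15, mid=7, arr[mid]=30 -> 30 < 48, search right half
lo=8, hi=15, mid=11, arr[mid]=41 -> 41 < 48, search right half
lo=12, hi=15, mid=13, arr[mid]=47 -> 47 < 48, search right half
lo=14, hi=15, mid=14, arr[mid]=48 -> Found target at index 14!

Binary search finds 48 at index 14 after 4 comparisons. The search repeatedly halves the search space by comparing with the middle element.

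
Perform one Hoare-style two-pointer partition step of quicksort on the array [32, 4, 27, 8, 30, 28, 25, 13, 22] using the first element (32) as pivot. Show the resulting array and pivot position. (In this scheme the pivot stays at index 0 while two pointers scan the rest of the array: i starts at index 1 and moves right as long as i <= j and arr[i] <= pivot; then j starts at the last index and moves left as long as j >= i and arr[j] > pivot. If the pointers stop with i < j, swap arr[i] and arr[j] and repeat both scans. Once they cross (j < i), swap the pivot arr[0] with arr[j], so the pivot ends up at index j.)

Hoare-style two-pointer partition with pivot = 32:

Initial array: [32, 4, 27, 8, 30, 28, 25, 13, 22]

Pointers start at i = 1, j = 8.
i ends at 9, j ends at 8: the pointers have crossed (j < i), so scanning stops.

Swap pivot arr[0] with arr[8] to place pivot at position 8: [22, 4, 27, 8, 30, 28, 25, 13, 32]
Pivot position: 8

After partitioning with pivot 32, the array becomes [22, 4, 27, 8, 30, 28, 25, 13, 32]. The pivot is placed at index 8. All elements to the left of the pivot are <= 32, and all elements to the right are > 32.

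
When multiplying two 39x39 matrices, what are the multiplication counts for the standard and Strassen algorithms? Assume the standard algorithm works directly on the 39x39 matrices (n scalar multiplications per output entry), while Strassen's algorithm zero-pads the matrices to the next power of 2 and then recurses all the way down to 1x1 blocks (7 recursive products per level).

Matrix multiplication for 39x39 matrices:

Strassen's algorithm requires power-of-2 dimensions. Pad 39x39 to 64x64 (next power of 2).

Standard algorithm: 39^3 = 59319 multiplications
Strassen's algorithm: 7^(log2(64)) = 7^6 = 117649 multiplications
Difference: 59319 - 117649 = -58330 (Strassen uses MORE here due to padding overhead — for small or just-over-power-of-2 n, padding can outweigh the per-level savings)

Standard: 59319 multiplications (39^3). Strassen: 117649 multiplications (7^6, after padding to 64x64). Strassen reduces 8 recursive multiplications to 7 at each level.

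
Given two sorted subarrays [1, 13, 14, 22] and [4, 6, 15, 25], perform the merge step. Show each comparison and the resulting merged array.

Merging process:

Compare 1 vs 4: take 1 from left. Merged: [1]
Compare 13 vs 4: take 4 from right. Merged: [1, 4]
Compare 13 vs 6: take 6 from right. Merged: [1, 4, 6]
Compare 13 vs 15: take 13 from left. Merged: [1, 4, 6, 13]
Compare 14 vs 15: take 14 from left. Merged: [1, 4, 6, 13, 14]
Compare 22 vs 15: take 15 from right. Merged: [1, 4, 6, 13, 14, 15]
Compare 22 vs 25: take 22 from left. Merged: [1, 4, 6, 13, 14, 15, 22]
Append remaining from right: [25]. Merged: [1, 4, 6, 13, 14, 15, 22, 25]

Final merged array: [1, 4, 6, 13, 14, 15, 22, 25]
Total comparisons: 7

The merged array is [1, 4, 6, 13, 14, 15, 22, 25], requiring 7 comparisons. The merge step runs in O(n) time where n is the total number of elements.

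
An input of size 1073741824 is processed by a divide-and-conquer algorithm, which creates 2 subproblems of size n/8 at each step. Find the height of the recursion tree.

For divide and conquer with division factor 8:

Problem sizes at each level:
Level 0: 1073741824
Level 1: 134217728
Level 2: 16777216
Level 3: 2097152
Level 4: 262144
Level 5: 32768
Level 6: 4096
Level 7: 512
Level 8: 64
Level 9: 8
Level 10: 1

The root is level 0 and the size-1 base case is level 10 (the tree spans levels 0 through 10, i.e. 11 levels counting the root), so the depth is the number of divisions: log_8(1073741824) = 10

The recursion tree depth is log_8(1073741824) = 10. At each level, the problem size is divided by 8, so it takes 10 divisions to reduce to a base case of size 1. The algorithm makes 2 recursive calls at each level.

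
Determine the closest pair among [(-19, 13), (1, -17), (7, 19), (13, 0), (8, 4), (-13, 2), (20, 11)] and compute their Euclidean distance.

Computing all pairwise distances among 7 points:

d((-19, 13), (1, -17)) = 36.0555
d((-19, 13), (7, 19)) = 26.6833
d((-19, 13), (13, 0)) = 34.5398
d((-19, 13), (8, 4)) = 28.4605
d((-19, 13), (-13, 2)) = 12.53
d((-19, 13), (20, 11)) = 39.0512
d((1, -17), (7, 19)) = 36.4966
d((1, -17), (13, 0)) = 20.8087
d((1, -17), (8, 4)) = 22.1359
d((1, -17), (-13, 2)) = 23.6008
d((1, -17), (20, 11)) = 33.8378
d((7, 19), (13, 0)) = 19.9249
d((7, 19), (8, 4)) = 15.0333
d((7, 19), (-13, 2)) = 26.2488
d((7, 19), (20, 11)) = 15.2643
d((13, 0), (8, 4)) = 6.4031 <-- minimum
d((13, 0), (-13, 2)) = 26.0768
d((13, 0), (20, 11)) = 13.0384
d((8, 4), (-13, 2)) = 21.095
d((8, 4), (20, 11)) = 13.8924
d((-13, 2), (20, 11)) = 34.2053

Closest pair: (13, 0) and (8, 4) with distance 6.4031

The closest pair is (13, 0) and (8, 4) with Euclidean distance 6.4031. For 7 points, brute-force pairwise comparison is shown above. For large n, the divide-and-conquer algorithm (sort by x, recurse on halves, check the dividing strip) achieves O(n log n).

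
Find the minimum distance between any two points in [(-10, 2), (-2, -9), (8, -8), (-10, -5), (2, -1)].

Computing all pairwise distances among 5 points:

d((-10, 2), (-2, -9)) = 13.6015
d((-10, 2), (8, -8)) = 20.5913
d((-10, 2), (-10, -5)) = 7.0 <-- minimum
d((-10, 2), (2, -1)) = 12.3693
d((-2, -9), (8, -8)) = 10.0499
d((-2, -9), (-10, -5)) = 8.9443
d((-2, -9), (2, -1)) = 8.9443
d((8, -8), (-10, -5)) = 18.2483
d((8, -8), (2, -1)) = 9.2195
d((-10, -5), (2, -1)) = 12.6491

Closest pair: (-10, 2) and (-10, -5) with distance 7.0

The closest pair is (-10, 2) and (-10, -5) with Euclidean distance 7.0. For 5 points, brute-force pairwise comparison is shown above. For large n, the divide-and-conquer algorithm (sort by x, recurse on halves, check the dividing strip) achieves O(n log n).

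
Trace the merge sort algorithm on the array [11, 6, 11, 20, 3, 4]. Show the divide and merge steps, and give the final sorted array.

Merge sort trace:

Split: [11, 6, 11, 20, 3, 4] -> [11, 6, 11] and [20, 3, 4]
  Split: [11, 6, 11] -> [11] and [6, 11]
    Split: [6, 11] -> [6] and [11]
    Merge: [6] + [11] -> [6, 11]
  Merge: [11] + [6, 11] -> [6, 11, 11]
  Split: [20, 3, 4] -> [20] and [3, 4]
    Split: [3, 4] -> [3] and [4]
    Merge: [3] + [4] -> [3, 4]
  Merge: [20] + [3, 4] -> [3, 4, 20]
Merge: [6, 11, 11] + [3, 4, 20] -> [3, 4, 6, 11, 11, 20]

Final sorted array: [3, 4, 6, 11, 11, 20]

The merge sort proceeds by recursively splitting the array and merging sorted halves.
After all merges, the sorted array is [3, 4, 6, 11, 11, 20].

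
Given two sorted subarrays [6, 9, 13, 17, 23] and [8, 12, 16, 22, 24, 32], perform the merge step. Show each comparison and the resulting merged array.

Merging process:

Compare 6 vs 8: take 6 from left. Merged: [6]
Compare 9 vs 8: take 8 from right. Merged: [6, 8]
Compare 9 vs 12: take 9 from left. Merged: [6, 8, 9]
Compare 13 vs 12: take 12 from right. Merged: [6, 8, 9, 12]
Compare 13 vs 16: take 13 from left. Merged: [6, 8, 9, 12, 13]
Compare 17 vs 16: take 16 from right. Merged: [6, 8, 9, 12, 13, 16]
Compare 17 vs 22: take 17 from left. Merged: [6, 8, 9, 12, 13, 16, 17]
Compare 23 vs 22: take 22 from right. Merged: [6, 8, 9, 12, 13, 16, 17, 22]
Compare 23 vs 24: take 23 from left. Merged: [6, 8, 9, 12, 13, 16, 17, 22, 23]
Append remaining from right: [24, 32]. Merged: [6, 8, 9, 12, 13, 16, 17, 22, 23, 24, 32]

Final merged array: [6, 8, 9, 12, 13, 16, 17, 22, 23, 24, 32]
Total comparisons: 9

The merged array is [6, 8, 9, 12, 13, 16, 17, 22, 23, 24, 32], requiring 9 comparisons. The merge step runs in O(n) time where n is the total number of elements.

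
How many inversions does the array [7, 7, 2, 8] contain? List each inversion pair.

Finding inversions in [7, 7, 2, 8]:

(0, 2): arr[0]=7 > arr[2]=2
(1, 2): arr[1]=7 > arr[2]=2

Total inversions: 2

The array has 2 inversion(s): (0,2), (1,2). Each pair (i,j) satisfies i < j and arr[i] > arr[j].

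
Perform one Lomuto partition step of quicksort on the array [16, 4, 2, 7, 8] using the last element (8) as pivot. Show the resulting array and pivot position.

Lomuto partition with pivot = 8:

Initial array: [16, 4, 2, 7, 8]

arr[0]=16 > 8: no swap
arr[1]=4 <= 8: swap with position 0, array becomes [4, 16, 2, 7, 8]
arr[2]=2 <= 8: swap with position 1, array becomes [4, 2, 16, 7, 8]
arr[3]=7 <= 8: swap with position 2, array becomes [4, 2, 7, 16, 8]

Place pivot at position 3: [4, 2, 7, 8, 16]
Pivot position: 3

After partitioning with pivot 8, the array becomes [4, 2, 7, 8, 16]. The pivot is placed at index 3. All elements to the left of the pivot are <= 8, and all elements to the right are > 8.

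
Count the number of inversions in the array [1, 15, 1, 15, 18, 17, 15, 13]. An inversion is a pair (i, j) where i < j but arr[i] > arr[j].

Finding inversions in [1, 15, 1, 15, 18, 17, 15, 13]:

(1, 2): arr[1]=15 > arr[2]=1
(1, 7): arr[1]=15 > arr[7]=13
(3, 7): arr[3]=15 > arr[7]=13
(4, 5): arr[4]=18 > arr[5]=17
(4, 6): arr[4]=18 > arr[6]=15
(4, 7): arr[4]=18 > arr[7]=13
(5, 6): arr[5]=17 > arr[6]=15
(5, 7): arr[5]=17 > arr[7]=13
(6, 7): arr[6]=15 > arr[7]=13

Total inversions: 9

The array has 9 inversion(s): (1,2), (1,7), (3,7), (4,5), (4,6), (4,7), (5,6), (5,7), (6,7). Each pair (i,j) satisfies i < j and arr[i] > arr[j].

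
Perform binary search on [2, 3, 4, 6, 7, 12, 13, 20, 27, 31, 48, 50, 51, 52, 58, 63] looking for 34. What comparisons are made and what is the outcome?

Binary search for 34 in [2, 3, 4, 6, 7, 12, 13, 20, 27, 31, 48, 50, 51, 52, 58, 63]:

lo=0, hi=15, mid=7, arr[mid]=20 -> 20 < 34, search right half
lo=8, hi=15, mid=11, arr[mid]=50 -> 50 > 34, search left half
lo=8, hi=10, mid=9, arr[mid]=31 -> 31 < 34, search right half
lo=10, hi=10, mid=10, arr[mid]=48 -> 48 > 34, search left half
lo=10 > hi=9, target 34 not found

Binary search determines that 34 is not in the array after 4 comparisons. The search space was exhausted without finding the target.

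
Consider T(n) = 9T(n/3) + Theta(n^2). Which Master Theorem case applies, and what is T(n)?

Master Theorem for T(n) = 9T(n/3) + O(n^2):

a = 9, b = 3, c = 2
log_b(a) = log_3(9) = 2.0000

Case 2: c = 2 = log_3(9) = 2.0000
T(n) = O(n^2 log n) = O(n^2 log n)

For T(n) = 9T(n/3) + O(n^2): log_3(9) = 2.0000. This is Case 2 of the Master Theorem (c = log_b(a), equal work at all levels), giving O(n^2 log n).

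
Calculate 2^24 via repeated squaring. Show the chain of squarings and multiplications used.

Computing 2^24 by squaring (build up from 2^1; each line after the first costs one multiplication):

2^1 = 2
2^2 = (2^1)^2 = 2^2 = 4
2^3 = 2 * 2^2 = 2 * 4 = 8
2^6 = (2^3)^2 = 8^2 = 64
2^12 = (2^6)^2 = 64^2 = 4096
2^24 = (2^12)^2 = 4096^2 = 16777216

Result: 16777216
Multiplications needed: 5 (5 lines after 2^1)

2^24 = 16777216. Using exponentiation by squaring, this requires 5 multiplications. The key idea: if the exponent is even, square the half-power; if odd, multiply by the base once.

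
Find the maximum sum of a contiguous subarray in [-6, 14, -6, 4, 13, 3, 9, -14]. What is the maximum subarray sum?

Using Kadane's algorithm on [-6, 14, -6, 4, 13, 3, 9, -14]:

Scanning through the array:
Position 1 (value 14): max_ending_here = 14, max_so_far = 14
Position 2 (value -6): max_ending_here = 8, max_so_far = 14
Position 3 (value 4): max_ending_here = 12, max_so_far = 14
Position 4 (value 13): max_ending_here = 25, max_so_far = 25
Position 5 (value 3): max_ending_here = 28, max_so_far = 28
Position 6 (value 9): max_ending_here = 37, max_so_far = 37
Position 7 (value -14): max_ending_here = 23, max_so_far = 37

Maximum subarray: [14, -6, 4, 13, 3, 9]
Maximum sum: 37

The maximum subarray is [14, -6, 4, 13, 3, 9] with sum 37. This subarray runs from index 1 to index 6.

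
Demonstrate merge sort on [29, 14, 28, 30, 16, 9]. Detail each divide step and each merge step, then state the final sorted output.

Merge sort trace:

Split: [29, 14, 28, 30, 16, 9] -> [29, 14, 28] and [30, 16, 9]
  Split: [29, 14, 28] -> [29] and [14, 28]
    Split: [14, 28] -> [14] and [28]
    Merge: [14] + [28] -> [14, 28]
  Merge: [29] + [14, 28] -> [14, 28, 29]
  Split: [30, 16, 9] -> [30] and [16, 9]
    Split: [16, 9] -> [16] and [9]
    Merge: [16] + [9] -> [9, 16]
  Merge: [30] + [9, 16] -> [9, 16, 30]
Merge: [14, 28, 29] + [9, 16, 30] -> [9, 14, 16, 28, 29, 30]

Final sorted array: [9, 14, 16, 28, 29, 30]

The merge sort proceeds by recursively splitting the array and merging sorted halves.
After all merges, the sorted array is [9, 14, 16, 28, 29, 30].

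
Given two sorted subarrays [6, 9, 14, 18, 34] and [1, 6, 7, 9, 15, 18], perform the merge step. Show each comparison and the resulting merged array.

Merging process:

Compare 6 vs 1: take 1 from right. Merged: [1]
Compare 6 vs 6: take 6 from left. Merged: [1, 6]
Compare 9 vs 6: take 6 from right. Merged: [1, 6, 6]
Compare 9 vs 7: take 7 from right. Merged: [1, 6, 6, 7]
Compare 9 vs 9: take 9 from left. Merged: [1, 6, 6, 7, 9]
Compare 14 vs 9: take 9 from right. Merged: [1, 6, 6, 7, 9, 9]
Compare 14 vs 15: take 14 from left. Merged: [1, 6, 6, 7, 9, 9, 14]
Compare 18 vs 15: take 15 from right. Merged: [1, 6, 6, 7, 9, 9, 14, 15]
Compare 18 vs 18: take 18 from left. Merged: [1, 6, 6, 7, 9, 9, 14, 15, 18]
Compare 34 vs 18: take 18 from right. Merged: [1, 6, 6, 7, 9, 9, 14, 15, 18, 18]
Append remaining from left: [34]. Merged: [1, 6, 6, 7, 9, 9, 14, 15, 18, 18, 34]

Final merged array: [1, 6, 6, 7, 9, 9, 14, 15, 18, 18, 34]
Total comparisons: 10

The merged array is [1, 6, 6, 7, 9, 9, 14, 15, 18, 18, 34], requiring 10 comparisons. The merge step runs in O(n) time where n is the total number of elements.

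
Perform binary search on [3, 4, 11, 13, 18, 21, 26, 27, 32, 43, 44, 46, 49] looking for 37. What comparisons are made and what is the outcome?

Binary search for 37 in [3, 4, 11, 13, 18, 21, 26, 27, 32, 43, 44, 46, 49]:

lo=0, hi=12, mid=6, arr[mid]=26 -> 26 < 37, search right half
lo=7, hi=12, mid=9, arr[mid]=43 -> 43 > 37, search left half
lo=7, hi=8, mid=7, arr[mid]=27 -> 27 < 37, search right half
lo=8, hi=8, mid=8, arr[mid]=32 -> 32 < 37, search right half
lo=9 > hi=8, target 37 not found

Binary search determines that 37 is not in the array after 4 comparisons. The search space was exhausted without finding the target.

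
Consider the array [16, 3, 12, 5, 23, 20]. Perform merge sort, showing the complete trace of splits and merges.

Merge sort trace:

Split: [16, 3, 12, 5, 23, 20] -> [16, 3, 12] and [5, 23, 20]
  Split: [16, 3, 12] -> [16] and [3, 12]
    Split: [3, 12] -> [3] and [12]
    Merge: [3] + [12] -> [3, 12]
  Merge: [16] + [3, 12] -> [3, 12, 16]
  Split: [5, 23, 20] -> [5] and [23, 20]
    Split: [23, 20] -> [23] and [20]
    Merge: [23] + [20] -> [20, 23]
  Merge: [5] + [20, 23] -> [5, 20, 23]
Merge: [3, 12, 16] + [5, 20, 23] -> [3, 5, 12, 16, 20, 23]

Final sorted array: [3, 5, 12, 16, 20, 23]

The merge sort proceeds by recursively splitting the array and merging sorted halves.
After all merges, the sorted array is [3, 5, 12, 16, 20, 23].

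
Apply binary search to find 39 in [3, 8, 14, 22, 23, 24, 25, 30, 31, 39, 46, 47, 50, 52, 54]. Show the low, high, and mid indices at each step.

Binary search for 39 in [3, 8, 14, 22, 23, 24, 25, 30, 31, 39, 46, 47, 50, 52, 54]:

lo=0, hi=14, mid=7, arr[mid]=30 -> 30 < 39, search right half
lo=8, hi=14, mid=11, arr[mid]=47 -> 47 > 39, search left half
lo=8, hi=10, mid=9, arr[mid]=39 -> Found target at index 9!

Binary search finds 39 at index 9 after 3 comparisons. The search repeatedly halves the search space by comparing with the middle element.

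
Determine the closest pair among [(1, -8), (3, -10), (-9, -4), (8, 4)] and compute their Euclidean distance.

Computing all pairwise distances among 4 points:

d((1, -8), (3, -10)) = 2.8284 <-- minimum
d((1, -8), (-9, -4)) = 10.7703
d((1, -8), (8, 4)) = 13.8924
d((3, -10), (-9, -4)) = 13.4164
d((3, -10), (8, 4)) = 14.8661
d((-9, -4), (8, 4)) = 18.7883

Closest pair: (1, -8) and (3, -10) with distance 2.8284

The closest pair is (1, -8) and (3, -10) with Euclidean distance 2.8284. For 4 points, brute-force pairwise comparison is shown above. For large n, the divide-and-conquer algorithm (sort by x, recurse on halves, check the dividing strip) achieves O(n log n).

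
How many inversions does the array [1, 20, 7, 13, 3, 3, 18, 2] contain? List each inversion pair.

Finding inversions in [1, 20, 7, 13, 3, 3, 18, 2]:

(1, 2): arr[1]=20 > arr[2]=7
(1, 3): arr[1]=20 > arr[3]=13
(1, 4): arr[1]=20 > arr[4]=3
(1, 5): arr[1]=20 > arr[5]=3
(1, 6): arr[1]=20 > arr[6]=18
(1, 7): arr[1]=20 > arr[7]=2
(2, 4): arr[2]=7 > arr[4]=3
(2, 5): arr[2]=7 > arr[5]=3
(2, 7): arr[2]=7 > arr[7]=2
(3, 4): arr[3]=13 > arr[4]=3
(3, 5): arr[3]=13 > arr[5]=3
(3, 7): arr[3]=13 > arr[7]=2
(4, 7): arr[4]=3 > arr[7]=2
(5, 7): arr[5]=3 > arr[7]=2
(6, 7): arr[6]=18 > arr[7]=2

Total inversions: 15

The array has 15 inversion(s): (1,2), (1,3), (1,4), (1,5), (1,6), (1,7), (2,4), (2,5), (2,7), (3,4), (3,5), (3,7), (4,7), (5,7), (6,7). Each pair (i,j) satisfies i < j and arr[i] > arr[j].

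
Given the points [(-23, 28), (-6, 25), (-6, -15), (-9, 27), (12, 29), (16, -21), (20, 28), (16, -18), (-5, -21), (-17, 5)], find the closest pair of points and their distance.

Computing all pairwise distances among 10 points:

d((-23, 28), (-6, 25)) = 17.2627
d((-23, 28), (-6, -15)) = 46.2385
d((-23, 28), (-9, 27)) = 14.0357
d((-23, 28), (12, 29)) = 35.0143
d((-23, 28), (16, -21)) = 62.6259
d((-23, 28), (20, 28)) = 43.0
d((-23, 28), (16, -18)) = 60.3075
d((-23, 28), (-5, -21)) = 52.2015
d((-23, 28), (-17, 5)) = 23.7697
d((-6, 25), (-6, -15)) = 40.0
d((-6, 25), (-9, 27)) = 3.6056
d((-6, 25), (12, 29)) = 18.4391
d((-6, 25), (16, -21)) = 50.9902
d((-6, 25), (20, 28)) = 26.1725
d((-6, 25), (16, -18)) = 48.3011
d((-6, 25), (-5, -21)) = 46.0109
d((-6, 25), (-17, 5)) = 22.8254
d((-6, -15), (-9, 27)) = 42.107
d((-6, -15), (12, 29)) = 47.5395
d((-6, -15), (16, -21)) = 22.8035
d((-6, -15), (20, 28)) = 50.2494
d((-6, -15), (16, -18)) = 22.2036
d((-6, -15), (-5, -21)) = 6.0828
d((-6, -15), (-17, 5)) = 22.8254
d((-9, 27), (12, 29)) = 21.095
d((-9, 27), (16, -21)) = 54.1202
d((-9, 27), (20, 28)) = 29.0172
d((-9, 27), (16, -18)) = 51.4782
d((-9, 27), (-5, -21)) = 48.1664
d((-9, 27), (-17, 5)) = 23.4094
d((12, 29), (16, -21)) = 50.1597
d((12, 29), (20, 28)) = 8.0623
d((12, 29), (16, -18)) = 47.1699
d((12, 29), (-5, -21)) = 52.811
d((12, 29), (-17, 5)) = 37.6431
d((16, -21), (20, 28)) = 49.163
d((16, -21), (16, -18)) = 3.0 <-- minimum
d((16, -21), (-5, -21)) = 21.0
d((16, -21), (-17, 5)) = 42.0119
d((20, 28), (16, -18)) = 46.1736
d((20, 28), (-5, -21)) = 55.0091
d((20, 28), (-17, 5)) = 43.566
d((16, -18), (-5, -21)) = 21.2132
d((16, -18), (-17, 5)) = 40.2244
d((-5, -21), (-17, 5)) = 28.6356

Closest pair: (16, -21) and (16, -18) with distance 3.0

The closest pair is (16, -21) and (16, -18) with Euclidean distance 3.0. For 10 points, brute-force pairwise comparison is shown above. For large n, the divide-and-conquer algorithm (sort by x, recurse on halves, check the dividing strip) achieves O(n log n).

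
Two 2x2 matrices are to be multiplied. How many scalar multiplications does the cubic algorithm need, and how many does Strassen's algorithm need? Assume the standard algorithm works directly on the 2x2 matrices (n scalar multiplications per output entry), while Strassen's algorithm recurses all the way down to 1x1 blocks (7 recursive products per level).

Matrix multiplication for 2x2 matrices:

Standard algorithm: 2^3 = 8 multiplications
Strassen's algorithm: 7^(log2(2)) = 7^1 = 7 multiplications
Savings: 8 - 7 = 1 multiplications

Standard: 8 multiplications (2^3). Strassen: 7 multiplications (7^1). Strassen reduces 8 recursive multiplications to 7 at each level.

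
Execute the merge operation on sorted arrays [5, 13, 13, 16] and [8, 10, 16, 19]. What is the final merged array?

Merging process:

Compare 5 vs 8: take 5 from left. Merged: [5]
Compare 13 vs 8: take 8 from right. Merged: [5, 8]
Compare 13 vs 10: take 10 from right. Merged: [5, 8, 10]
Compare 13 vs 16: take 13 from left. Merged: [5, 8, 10, 13]
Compare 13 vs 16: take 13 from left. Merged: [5, 8, 10, 13, 13]
Compare 16 vs 16: take 16 from left. Merged: [5, 8, 10, 13, 13, 16]
Append remaining from right: [16, 19]. Merged: [5, 8, 10, 13, 13, 16, 16, 19]

Final merged array: [5, 8, 10, 13, 13, 16, 16, 19]
Total comparisons: 6

The merged array is [5, 8, 10, 13, 13, 16, 16, 19], requiring 6 comparisons. The merge step runs in O(n) time where n is the total number of elements.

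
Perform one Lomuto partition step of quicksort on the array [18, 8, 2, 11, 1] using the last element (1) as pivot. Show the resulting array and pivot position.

Lomuto partition with pivot = 1:

Initial array: [18, 8, 2, 11, 1]

arr[0]=18 > 1: no swap
arr[1]=8 > 1: no swap
arr[2]=2 > 1: no swap
arr[3]=11 > 1: no swap

Place pivot at position 0: [1, 8, 2, 11, 18]
Pivot position: 0

After partitioning with pivot 1, the array becomes [1, 8, 2, 11, 18]. The pivot is placed at index 0. All elements to the left of the pivot are <= 1, and all elements to the right are > 1.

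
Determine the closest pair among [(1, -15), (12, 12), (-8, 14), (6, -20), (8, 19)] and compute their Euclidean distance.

Computing all pairwise distances among 5 points:

d((1, -15), (12, 12)) = 29.1548
d((1, -15), (-8, 14)) = 30.3645
d((1, -15), (6, -20)) = 7.0711 <-- minimum
d((1, -15), (8, 19)) = 34.7131
d((12, 12), (-8, 14)) = 20.0998
d((12, 12), (6, -20)) = 32.5576
d((12, 12), (8, 19)) = 8.0623
d((-8, 14), (6, -20)) = 36.7696
d((-8, 14), (8, 19)) = 16.7631
d((6, -20), (8, 19)) = 39.0512

Closest pair: (1, -15) and (6, -20) with distance 7.0711

The closest pair is (1, -15) and (6, -20) with Euclidean distance 7.0711. For 5 points, brute-force pairwise comparison is shown above. For large n, the divide-and-conquer algorithm (sort by x, recurse on halves, check the dividing strip) achieves O(n log n).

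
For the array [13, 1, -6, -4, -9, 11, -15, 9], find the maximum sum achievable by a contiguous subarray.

Using Kadane's algorithm on [13, 1, -6, -4, -9, 11, -15, 9]:

Scanning through the array:
Position 1 (value 1): max_ending_here = 14, max_so_far = 14
Position 2 (value -6): max_ending_here = 8, max_so_far = 14
Position 3 (value -4): max_ending_here = 4, max_so_far = 14
Position 4 (value -9): max_ending_here = -5, max_so_far = 14
Position 5 (value 11): max_ending_here = 11, max_so_far = 14
Position 6 (value -15): max_ending_here = -4, max_so_far = 14
Position 7 (value 9): max_ending_here = 9, max_so_far = 14

Maximum subarray: [13, 1]
Maximum sum: 14

The maximum subarray is [13, 1] with sum 14. This subarray runs from index 0 to index 1.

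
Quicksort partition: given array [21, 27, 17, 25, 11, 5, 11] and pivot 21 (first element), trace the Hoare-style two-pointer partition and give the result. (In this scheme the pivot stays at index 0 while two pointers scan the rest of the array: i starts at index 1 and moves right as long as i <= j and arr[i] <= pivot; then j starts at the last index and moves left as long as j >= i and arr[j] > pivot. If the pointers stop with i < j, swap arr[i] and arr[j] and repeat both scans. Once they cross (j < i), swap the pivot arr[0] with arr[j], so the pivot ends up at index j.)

Hoare-style two-pointer partition with pivot = 21:

Initial array: [21, 27, 17, 25, 11, 5, 11]

Pointers start at i = 1, j = 6.
i stops at index 1 (arr[1]=27 > 21), j stops at index 6 (arr[6]=11 <= 21): swap arr[1] and arr[6], array becomes [21, 11, 17, 25, 11, 5, 27]
i stops at index 3 (arr[3]=25 > 21), j stops at index 5 (arr[5]=5 <= 21): swap arr[3] and arr[5], array becomes [21, 11, 17, 5, 11, 25, 27]
i ends at 5, j ends at 4: the pointers have crossed (j < i), so scanning stops.

Swap pivot arr[0] with arr[4] to place pivot at position 4: [11, 11, 17, 5, 21, 25, 27]
Pivot position: 4

After partitioning with pivot 21, the array becomes [11, 11, 17, 5, 21, 25, 27]. The pivot is placed at index 4. All elements to the left of the pivot are <= 21, and all elements to the right are > 21.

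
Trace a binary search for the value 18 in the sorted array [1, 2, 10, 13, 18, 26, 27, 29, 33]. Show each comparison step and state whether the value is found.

Binary search for 18 in [1, 2, 10, 13, 18, 26, 27, 29, 33]:

lo=0, hi=8, mid=4, arr[mid]=18 -> Found target at index 4!

Binary search finds 18 at index 4 after 1 comparisons. The search repeatedly halves the search space by comparing with the middle element.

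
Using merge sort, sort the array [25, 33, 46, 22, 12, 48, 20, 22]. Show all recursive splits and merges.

Merge sort trace:

Split: [25, 33, 46, 22, 12, 48, 20, 22] -> [25, 33, 46, 22] and [12, 48, 20, 22]
  Split: [25, 33, 46, 22] -> [25, 33] and [46, 22]
    Split: [25, 33] -> [25] and [33]
    Merge: [25] + [33] -> [25, 33]
    Split: [46, 22] -> [46] and [22]
    Merge: [46] + [22] -> [22, 46]
  Merge: [25, 33] + [22, 46] -> [22, 25, 33, 46]
  Split: [12, 48, 20, 22] -> [12, 48] and [20, 22]
    Split: [12, 48] -> [12] and [48]
    Merge: [12] + [48] -> [12, 48]
    Split: [20, 22] -> [20] and [22]
    Merge: [20] + [22] -> [20, 22]
  Merge: [12, 48] + [20, 22] -> [12, 20, 22, 48]
Merge: [22, 25, 33, 46] + [12, 20, 22, 48] -> [12, 20, 22, 22, 25, 33, 46, 48]

Final sorted array: [12, 20, 22, 22, 25, 33, 46, 48]

The merge sort proceeds by recursively splitting the array and merging sorted halves.
After all merges, the sorted array is [12, 20, 22, 22, 25, 33, 46, 48].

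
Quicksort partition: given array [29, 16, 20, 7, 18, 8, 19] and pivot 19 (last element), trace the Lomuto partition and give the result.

Lomuto partition with pivot = 19:

Initial array: [29, 16, 20, 7, 18, 8, 19]

arr[0]=29 > 19: no swap
arr[1]=16 <= 19: swap with position 0, array becomes [16, 29, 20, 7, 18, 8, 19]
arr[2]=20 > 19: no swap
arr[3]=7 <= 19: swap with position 1, array becomes [16, 7, 20, 29, 18, 8, 19]
arr[4]=18 <= 19: swap with position 2, array becomes [16, 7, 18, 29, 20, 8, 19]
arr[5]=8 <= 19: swap with position 3, array becomes [16, 7, 18, 8, 20, 29, 19]

Place pivot at position 4: [16, 7, 18, 8, 19, 29, 20]
Pivot position: 4

After partitioning with pivot 19, the array becomes [16, 7, 18, 8, 19, 29, 20]. The pivot is placed at index 4. All elements to the left of the pivot are <= 19, and all elements to the right are > 19.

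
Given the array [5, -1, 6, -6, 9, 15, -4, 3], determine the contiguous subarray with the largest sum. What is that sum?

Using Kadane's algorithm on [5, -1, 6, -6, 9, 15, -4, 3]:

Scanning through the array:
Position 1 (value -1): max_ending_here = 4, max_so_far = 5
Position 2 (value 6): max_ending_here = 10, max_so_far = 10
Position 3 (value -6): max_ending_here = 4, max_so_far = 10
Position 4 (value 9): max_ending_here = 13, max_so_far = 13
Position 5 (value 15): max_ending_here = 28, max_so_far = 28
Position 6 (value -4): max_ending_here = 24, max_so_far = 28
Position 7 (value 3): max_ending_here = 27, max_so_far = 28

Maximum subarray: [5, -1, 6, -6, 9, 15]
Maximum sum: 28

The maximum subarray is [5, -1, 6, -6, 9, 15] with sum 28. This subarray runs from index 0 to index 5.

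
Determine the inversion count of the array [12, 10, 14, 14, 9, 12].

Finding inversions in [12, 10, 14, 14, 9, 12]:

(0, 1): arr[0]=12 > arr[1]=10
(0, 4): arr[0]=12 > arr[4]=9
(1, 4): arr[1]=10 > arr[4]=9
(2, 4): arr[2]=14 > arr[4]=9
(2, 5): arr[2]=14 > arr[5]=12
(3, 4): arr[3]=14 > arr[4]=9
(3, 5): arr[3]=14 > arr[5]=12

Total inversions: 7

The array has 7 inversion(s): (0,1), (0,4), (1,4), (2,4), (2,5), (3,4), (3,5). Each pair (i,j) satisfies i < j and arr[i] > arr[j].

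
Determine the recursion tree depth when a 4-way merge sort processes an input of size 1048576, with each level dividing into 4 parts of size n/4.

For divide and conquer with division factor 4:

Problem sizes at each level:
Level 0: 1048576
Level 1: 262144
Level 2: 65536
Level 3: 16384
Level 4: 4096
Level 5: 1024
Level 6: 256
Level 7: 64
Level 8: 16
Level 9: 4
Level 10: 1

The root is level 0 and the size-1 base case is level 10 (the tree spans levels 0 through 10, i.e. 11 levels counting the root), so the depth is the number of divisions: log_4(1048576) = 10

The recursion tree depth is log_4(1048576) = 10. At each level, the problem size is divided by 4, so it takes 10 divisions to reduce to a base case of size 1. The algorithm makes 4 recursive calls at each level.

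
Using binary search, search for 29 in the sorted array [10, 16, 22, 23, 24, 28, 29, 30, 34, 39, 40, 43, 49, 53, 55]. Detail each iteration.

Binary search for 29 in [10, 16, 22, 23, 24, 28, 29, 30, 34, 39, 40, 43, 49, 53, 55]:

lo=0, hi=14, mid=7, arr[mid]=30 -> 30 > 29, search left half
lo=0, hi=6, mid=3, arr[mid]=23 -> 23 < 29, search right half
lo=4, hi=6, mid=5, arr[mid]=28 -> 28 < 29, search right half
lo=6, hi=6, mid=6, arr[mid]=29 -> Found target at index 6!

Binary search finds 29 at index 6 after 4 comparisons. The search repeatedly halves the search space by comparing with the middle element.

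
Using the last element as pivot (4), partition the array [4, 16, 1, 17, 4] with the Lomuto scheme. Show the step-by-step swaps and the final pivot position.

Lomuto partition with pivot = 4:

Initial array: [4, 16, 1, 17, 4]

arr[0]=4 <= 4: swap with position 0, array becomes [4, 16, 1, 17, 4]
arr[1]=16 > 4: no swap
arr[2]=1 <= 4: swap with position 1, array becomes [4, 1, 16, 17, 4]
arr[3]=17 > 4: no swap

Place pivot at position 2: [4, 1, 4, 17, 16]
Pivot position: 2

After partitioning with pivot 4, the array becomes [4, 1, 4, 17, 16]. The pivot is placed at index 2. All elements to the left of the pivot are <= 4, and all elements to the right are > 4.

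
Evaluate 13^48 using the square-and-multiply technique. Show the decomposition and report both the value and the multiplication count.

Computing 13^48 by squaring (build up from 13^1; each line after the first costs one multiplication):

13^1 = 13
13^2 = (13^1)^2 = 13^2 = 169
13^3 = 13 * 13^2 = 13 * 169 = 2197
13^6 = (13^3)^2 = 2197^2 = 4826809
13^12 = (13^6)^2 = 4826809^2 = 23298085122481
13^24 = (13^12)^2 = 23298085122481^2 = 542800770374370512771595361
13^48 = (13^24)^2 = 542800770374370512771595361^2 = 294632676319010105335586872991323185304149065116720321

Result: 294632676319010105335586872991323185304149065116720321
Multiplications needed: 6 (6 lines after 13^1)

13^48 = 294632676319010105335586872991323185304149065116720321. Using exponentiation by squaring, this requires 6 multiplications. The key idea: if the exponent is even, square the half-power; if odd, multiply by the base once.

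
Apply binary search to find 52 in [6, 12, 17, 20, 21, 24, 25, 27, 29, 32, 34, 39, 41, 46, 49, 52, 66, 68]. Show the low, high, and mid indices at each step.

Binary search for 52 in [6, 12, 17, 20, 21, 24, 25, 27, 29, 32, 34, 39, 41, 46, 49, 52, 66, 68]:

lo=0, hi=17, mid=8, arr[mid]=29 -> 29 < 52, search right half
lo=9, hi=17, mid=13, arr[mid]=46 -> 46 < 52, search right half
lo=14, hi=17, mid=15, arr[mid]=52 -> Found target at index 15!

Binary search finds 52 at index 15 after 3 comparisons. The search repeatedly halves the search space by comparing with the middle element.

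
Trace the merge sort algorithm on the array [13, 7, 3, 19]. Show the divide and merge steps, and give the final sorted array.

Merge sort trace:

Split: [13, 7, 3, 19] -> [13, 7] and [3, 19]
  Split: [13, 7] -> [13] and [7]
  Merge: [13] + [7] -> [7, 13]
  Split: [3, 19] -> [3] and [19]
  Merge: [3] + [19] -> [3, 19]
Merge: [7, 13] + [3, 19] -> [3, 7, 13, 19]

Final sorted array: [3, 7, 13, 19]

The merge sort proceeds by recursively splitting the array and merging sorted halves.
After all merges, the sorted array is [3, 7, 13, 19].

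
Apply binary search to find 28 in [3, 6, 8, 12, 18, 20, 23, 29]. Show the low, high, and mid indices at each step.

Binary search for 28 in [3, 6, 8, 12, 18, 20, 23, 29]:

lo=0, hi=7, mid=3, arr[mid]=12 -> 12 < 28, search right half
lo=4, hi=7, mid=5, arr[mid]=20 -> 20 < 28, search right half
lo=6, hi=7, mid=6, arr[mid]=23 -> 23 < 28, search right half
lo=7, hi=7, mid=7, arr[mid]=29 -> 29 > 28, search left half
lo=7 > hi=6, target 28 not found

Binary search determines that 28 is not in the array after 4 comparisons. The search space was exhausted without finding the target.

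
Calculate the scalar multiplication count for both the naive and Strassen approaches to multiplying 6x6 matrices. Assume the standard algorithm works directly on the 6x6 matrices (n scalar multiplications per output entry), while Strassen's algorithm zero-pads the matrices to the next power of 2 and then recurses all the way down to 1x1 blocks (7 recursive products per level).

Matrix multiplication for 6x6 matrices:

Strassen's algorithm requires power-of-2 dimensions. Pad 6x6 to 8x8 (next power of 2).

Standard algorithm: 6^3 = 216 multiplications
Strassen's algorithm: 7^(log2(8)) = 7^3 = 343 multiplications
Difference: 216 - 343 = -127 (Strassen uses MORE here due to padding overhead — for small or just-over-power-of-2 n, padding can outweigh the per-level savings)

Standard: 216 multiplications (6^3). Strassen: 343 multiplications (7^3, after padding to 8x8). Strassen reduces 8 recursive multiplications to 7 at each level.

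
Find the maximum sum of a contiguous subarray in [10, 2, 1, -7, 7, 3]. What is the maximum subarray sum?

Using Kadane's algorithm on [10, 2, 1, -7, 7, 3]:

Scanning through the array:
Position 1 (value 2): max_ending_here = 12, max_so_far = 12
Position 2 (value 1): max_ending_here = 13, max_so_far = 13
Position 3 (value -7): max_ending_here = 6, max_so_far = 13
Position 4 (value 7): max_ending_here = 13, max_so_far = 13
Position 5 (value 3): max_ending_here = 16, max_so_far = 16

Maximum subarray: [10, 2, 1, -7, 7, 3]
Maximum sum: 16

The maximum subarray is [10, 2, 1, -7, 7, 3] with sum 16. This subarray runs from index 0 to index 5.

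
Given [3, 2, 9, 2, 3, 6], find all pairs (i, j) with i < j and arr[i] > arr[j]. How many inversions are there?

Finding inversions in [3, 2, 9, 2, 3, 6]:

(0, 1): arr[0]=3 > arr[1]=2
(0, 3): arr[0]=3 > arr[3]=2
(2, 3): arr[2]=9 > arr[3]=2
(2, 4): arr[2]=9 > arr[4]=3
(2, 5): arr[2]=9 > arr[5]=6

Total inversions: 5

The array has 5 inversion(s): (0,1), (0,3), (2,3), (2,4), (2,5). Each pair (i,j) satisfies i < j and arr[i] > arr[j].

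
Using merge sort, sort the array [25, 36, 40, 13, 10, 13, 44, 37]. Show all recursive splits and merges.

Merge sort trace:

Split: [25, 36, 40, 13, 10, 13, 44, 37] -> [25, 36, 40, 13] and [10, 13, 44, 37]
  Split: [25, 36, 40, 13] -> [25, 36] and [40, 13]
    Split: [25, 36] -> [25] and [36]
    Merge: [25] + [36] -> [25, 36]
    Split: [40, 13] -> [40] and [13]
    Merge: [40] + [13] -> [13, 40]
  Merge: [25, 36] + [13, 40] -> [13, 25, 36, 40]
  Split: [10, 13, 44, 37] -> [10, 13] and [44, 37]
    Split: [10, 13] -> [10] and [13]
    Merge: [10] + [13] -> [10, 13]
    Split: [44, 37] -> [44] and [37]
    Merge: [44] + [37] -> [37, 44]
  Merge: [10, 13] + [37, 44] -> [10, 13, 37, 44]
Merge: [13, 25, 36, 40] + [10, 13, 37, 44] -> [10, 13, 13, 25, 36, 37, 40, 44]

Final sorted array: [10, 13, 13, 25, 36, 37, 40, 44]

The merge sort proceeds by recursively splitting the array and merging sorted halves.
After all merges, the sorted array is [10, 13, 13, 25, 36, 37, 40, 44].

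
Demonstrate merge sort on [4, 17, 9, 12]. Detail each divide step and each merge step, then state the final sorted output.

Merge sort trace:

Split: [4, 17, 9, 12] -> [4, 17] and [9, 12]
  Split: [4, 17] -> [4] and [17]
  Merge: [4] + [17] -> [4, 17]
  Split: [9, 12] -> [9] and [12]
  Merge: [9] + [12] -> [9, 12]
Merge: [4, 17] + [9, 12] -> [4, 9, 12, 17]

Final sorted array: [4, 9, 12, 17]

The merge sort proceeds by recursively splitting the array and merging sorted halves.
After all merges, the sorted array is [4, 9, 12, 17].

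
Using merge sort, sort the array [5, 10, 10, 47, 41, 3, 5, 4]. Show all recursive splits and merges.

Merge sort trace:

Split: [5, 10, 10, 47, 41, 3, 5, 4] -> [5, 10, 10, 47] and [41, 3, 5, 4]
  Split: [5, 10, 10, 47] -> [5, 10] and [10, 47]
    Split: [5, 10] -> [5] and [10]
    Merge: [5] + [10] -> [5, 10]
    Split: [10, 47] -> [10] and [47]
    Merge: [10] + [47] -> [10, 47]
  Merge: [5, 10] + [10, 47] -> [5, 10, 10, 47]
  Split: [41, 3, 5, 4] -> [41, 3] and [5, 4]
    Split: [41, 3] -> [41] and [3]
    Merge: [41] + [3] -> [3, 41]
    Split: [5, 4] -> [5] and [4]
    Merge: [5] + [4] -> [4, 5]
  Merge: [3, 41] + [4, 5] -> [3, 4, 5, 41]
Merge: [5, 10, 10, 47] + [3, 4, 5, 41] -> [3, 4, 5, 5, 10, 10, 41, 47]

Final sorted array: [3, 4, 5, 5, 10, 10, 41, 47]

The merge sort proceeds by recursively splitting the array and merging sorted halves.
After all merges, the sorted array is [3, 4, 5, 5, 10, 10, 41, 47].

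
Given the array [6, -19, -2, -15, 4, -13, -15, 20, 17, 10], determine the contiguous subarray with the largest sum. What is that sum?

Using Kadane's algorithm on [6, -19, -2, -15, 4, -13, -15, 20, 17, 10]:

Scanning through the array:
Position 1 (value -19): max_ending_here = -13, max_so_far = 6
Position 2 (value -2): max_ending_here = -2, max_so_far = 6
Position 3 (value -15): max_ending_here = -15, max_so_far = 6
Position 4 (value 4): max_ending_here = 4, max_so_far = 6
Position 5 (value -13): max_ending_here = -9, max_so_far = 6
Position 6 (value -15): max_ending_here = -15, max_so_far = 6
Position 7 (value 20): max_ending_here = 20, max_so_far = 20
Position 8 (value 17): max_ending_here = 37, max_so_far = 37
Position 9 (value 10): max_ending_here = 47, max_so_far = 47

Maximum subarray: [20, 17, 10]
Maximum sum: 47

The maximum subarray is [20, 17, 10] with sum 47. This subarray runs from index 7 to index 9.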